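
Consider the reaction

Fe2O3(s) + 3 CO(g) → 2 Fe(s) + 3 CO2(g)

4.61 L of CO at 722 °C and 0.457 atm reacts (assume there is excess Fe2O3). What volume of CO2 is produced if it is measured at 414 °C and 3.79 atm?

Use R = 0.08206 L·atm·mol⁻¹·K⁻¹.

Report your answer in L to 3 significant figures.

n(CO) = PV/RT = (0.457 × 4.61) / (0.08206 × 995.15) = 0.02580 mol
n(CO2) = (3/3) × 0.02580 = 0.02580 mol
V = nRT/P = 0.02580 × 0.08206 × 687.15 / 3.79 = 0.3839 L

0.384 L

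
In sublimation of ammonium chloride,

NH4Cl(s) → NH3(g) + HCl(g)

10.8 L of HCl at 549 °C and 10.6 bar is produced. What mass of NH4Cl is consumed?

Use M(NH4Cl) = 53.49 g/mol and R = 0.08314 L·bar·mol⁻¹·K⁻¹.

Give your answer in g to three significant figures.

n(HCl) = PV/RT = (10.6 × 10.8) / (0.08314 × 822.15) = 1.675 mol
n(NH4Cl) = (1/1) × 1.675 = 1.675 mol
m(NH4Cl) = 1.675 × 53.49 = 89.60 g

89.6 g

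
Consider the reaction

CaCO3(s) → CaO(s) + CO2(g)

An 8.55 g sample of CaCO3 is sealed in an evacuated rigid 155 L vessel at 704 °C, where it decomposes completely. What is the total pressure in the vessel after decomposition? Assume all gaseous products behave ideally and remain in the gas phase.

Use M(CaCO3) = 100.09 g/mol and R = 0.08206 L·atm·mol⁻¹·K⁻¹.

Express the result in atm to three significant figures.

n(CaCO3) = 8.55 / 100.09 = 0.08542 mol
n(gas produced) = (1/1) × 0.08542 = 0.08542 mol
P = nRT/V = 0.08542 × 0.08206 × 977.15 / 155 = 0.04419 atm

0.0442 atm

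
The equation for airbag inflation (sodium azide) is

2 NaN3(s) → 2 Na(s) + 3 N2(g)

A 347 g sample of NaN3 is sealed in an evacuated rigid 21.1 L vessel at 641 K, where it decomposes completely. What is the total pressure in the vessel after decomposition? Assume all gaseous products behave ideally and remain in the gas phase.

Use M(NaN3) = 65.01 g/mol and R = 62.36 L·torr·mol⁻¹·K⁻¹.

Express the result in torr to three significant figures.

n(NaN3) = 347 / 65.01 = 5.338 mol
n(gas produced) = (3/2) × 5.338 = 8.007 mol
P = nRT/V = 8.007 × 62.36 × 641 / 21.1 = 15170 torr

15200 torr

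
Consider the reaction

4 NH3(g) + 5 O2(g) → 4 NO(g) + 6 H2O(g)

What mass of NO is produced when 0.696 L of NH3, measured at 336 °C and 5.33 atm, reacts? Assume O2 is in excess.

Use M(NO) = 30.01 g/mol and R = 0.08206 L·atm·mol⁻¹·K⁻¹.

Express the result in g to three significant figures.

n(NH3) = PV/RT = (5.33 × 0.696) / (0.08206 × 609.15) = 0.07421 mol
n(NO) = (4/4) × 0.07421 = 0.07421 mol
m(NO) = 0.07421 × 30.01 = 2.227 g

2.23 g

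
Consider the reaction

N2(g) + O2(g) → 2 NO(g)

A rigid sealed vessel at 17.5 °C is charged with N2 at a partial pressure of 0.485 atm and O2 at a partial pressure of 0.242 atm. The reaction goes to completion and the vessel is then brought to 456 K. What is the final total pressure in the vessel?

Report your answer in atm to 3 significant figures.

1.14 atm

With V and T fixed, P_i ∝ n_i, so the mole ratios apply directly to partial pressures at 17.5 °C.
P(O2) required for 0.485 atm of N2 = (1/1) × 0.485 = 0.4850 atm; available 0.242 atm, so O2 is limiting.
P(N2) remaining = 0.485 − (1/1) × 0.242 = 0.2430 atm
P(gaseous products) = (2)/1 × 0.242 = 0.4840 atm
P_total at 17.5 °C = 0.2430 + 0.4840 = 0.7270 atm
Scaling to 456 K: P = 0.7270 × 456/290.65 = 1.141 atm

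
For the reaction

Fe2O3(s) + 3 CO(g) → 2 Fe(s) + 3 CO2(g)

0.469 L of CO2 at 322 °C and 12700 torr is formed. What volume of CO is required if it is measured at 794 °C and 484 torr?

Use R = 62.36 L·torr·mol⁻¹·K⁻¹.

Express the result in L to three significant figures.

n(CO2) = PV/RT = (12700 × 0.469) / (62.36 × 595.15) = 0.1605 mol
n(CO) = (3/3) × 0.1605 = 0.1605 mol
V = nRT/P = 0.1605 × 62.36 × 1067.15 / 484 = 22.07 L

22.1 L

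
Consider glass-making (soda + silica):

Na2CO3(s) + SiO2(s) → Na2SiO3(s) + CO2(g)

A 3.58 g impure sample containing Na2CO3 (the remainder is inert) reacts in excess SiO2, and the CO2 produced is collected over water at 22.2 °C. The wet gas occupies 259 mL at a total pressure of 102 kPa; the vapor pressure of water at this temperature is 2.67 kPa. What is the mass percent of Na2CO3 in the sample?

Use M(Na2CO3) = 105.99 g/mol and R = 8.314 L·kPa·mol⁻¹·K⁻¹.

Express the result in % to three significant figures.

31.0 %

P(CO2) = 102 − 2.67 = 99.33 kPa
n(CO2) = PV/RT = (99.33 × 0.2590) / (8.314 × 295.35) = 0.01048 mol
n(Na2CO3) = (1/1) × 0.01048 = 0.01048 mol
m(Na2CO3) = 0.01048 × 105.99 = 1.111 g
%Na2CO3 = 1.111 / 3.58 × 100 = 31.03%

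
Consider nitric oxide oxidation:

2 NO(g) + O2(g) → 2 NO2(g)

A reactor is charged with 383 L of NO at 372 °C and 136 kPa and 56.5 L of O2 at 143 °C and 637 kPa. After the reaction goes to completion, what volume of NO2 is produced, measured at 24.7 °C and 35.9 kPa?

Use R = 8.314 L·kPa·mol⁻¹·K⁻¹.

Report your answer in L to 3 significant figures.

670 L

n(NO) = PV/RT = (136 × 383) / (8.314 × 645.15) = 9.711 mol
n(O2) = PV/RT = (637 × 56.5) / (8.314 × 416.15) = 10.40 mol
For 9.711 mol NO, stoichiometry requires (1/2) × 9.711 = 4.856 mol O2; 10.40 mol is available, so NO is limiting.
n(NO2) = (2/2) × 9.711 = 9.711 mol
V(NO2) = nRT/P = 9.711 × 8.314 × 297.85 / 35.9 = 669.8 L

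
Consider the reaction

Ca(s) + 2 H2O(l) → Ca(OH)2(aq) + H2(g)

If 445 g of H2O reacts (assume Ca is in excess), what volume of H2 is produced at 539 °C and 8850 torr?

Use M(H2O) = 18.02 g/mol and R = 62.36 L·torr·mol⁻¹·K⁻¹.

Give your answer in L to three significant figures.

70.7 L

n(H2O) = 445.0 / 18.02 = 24.69 mol
n(H2) = (1/2) × 24.69 = 12.35 mol
V = nRT/P = 12.35 × 62.36 × 812.15 / 8850 = 70.68 L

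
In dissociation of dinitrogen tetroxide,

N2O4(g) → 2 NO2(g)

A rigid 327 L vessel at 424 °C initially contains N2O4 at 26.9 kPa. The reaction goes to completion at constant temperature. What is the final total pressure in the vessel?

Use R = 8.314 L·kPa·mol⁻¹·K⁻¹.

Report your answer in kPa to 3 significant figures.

53.8 kPa

At constant T and V, P ∝ n(gas): 1 mol gas → 2 mol gas.
P_final = (2/1) × 26.9 = 53.80 kPa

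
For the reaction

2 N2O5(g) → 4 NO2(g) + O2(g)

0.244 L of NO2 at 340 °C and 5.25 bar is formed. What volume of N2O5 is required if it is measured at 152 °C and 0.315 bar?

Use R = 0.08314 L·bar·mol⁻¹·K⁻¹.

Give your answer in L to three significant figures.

n(NO2) = PV/RT = (5.25 × 0.244) / (0.08314 × 613.15) = 0.02513 mol
n(N2O5) = (2/4) × 0.02513 = 0.01256 mol
V = nRT/P = 0.01256 × 0.08314 × 425.15 / 0.315 = 1.409 L

1.41 L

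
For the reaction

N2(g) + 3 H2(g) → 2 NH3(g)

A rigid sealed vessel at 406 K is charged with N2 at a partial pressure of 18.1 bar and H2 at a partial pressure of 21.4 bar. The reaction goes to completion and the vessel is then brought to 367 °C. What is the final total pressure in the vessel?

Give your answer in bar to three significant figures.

39.8 bar

With V and T fixed, P_i ∝ n_i, so the mole ratios apply directly to partial pressures at 406 K.
P(H2) required for 18.1 bar of N2 = (3/1) × 18.1 = 54.30 bar; available 21.4 bar, so H2 is limiting.
P(N2) remaining = 18.1 − (1/3) × 21.4 = 10.97 bar
P(gaseous products) = (2)/3 × 21.4 = 14.27 bar
P_total at 406 K = 10.97 + 14.27 = 25.24 bar
Scaling to 367 °C: P = 25.24 × 640.15/406 = 39.80 bar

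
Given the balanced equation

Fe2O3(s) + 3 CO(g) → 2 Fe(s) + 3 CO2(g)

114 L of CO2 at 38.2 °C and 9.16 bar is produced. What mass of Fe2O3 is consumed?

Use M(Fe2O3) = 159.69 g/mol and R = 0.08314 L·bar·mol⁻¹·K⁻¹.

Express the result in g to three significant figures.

n(CO2) = PV/RT = (9.16 × 114) / (0.08314 × 311.35) = 40.34 mol
n(Fe2O3) = (1/3) × 40.34 = 13.45 mol
m(Fe2O3) = 13.45 × 159.69 = 2148 g

2150 g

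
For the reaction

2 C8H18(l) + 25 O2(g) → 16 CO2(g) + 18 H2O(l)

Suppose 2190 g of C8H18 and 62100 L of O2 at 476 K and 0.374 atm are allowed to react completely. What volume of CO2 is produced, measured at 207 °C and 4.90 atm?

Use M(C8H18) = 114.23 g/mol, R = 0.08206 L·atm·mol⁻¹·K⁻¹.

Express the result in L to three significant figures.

1230 L

n(C8H18) = 2190 / 114.23 = 19.17 mol
n(O2) = PV/RT = (0.374 × 62100) / (0.08206 × 476) = 594.6 mol
For 19.17 mol C8H18, stoichiometry requires (25/2) × 19.17 = 239.6 mol O2; 594.6 mol is available, so C8H18 is limiting.
n(CO2) = (16/2) × 19.17 = 153.4 mol
V(CO2) = nRT/P = 153.4 × 0.08206 × 480.15 / 4.90 = 1233 L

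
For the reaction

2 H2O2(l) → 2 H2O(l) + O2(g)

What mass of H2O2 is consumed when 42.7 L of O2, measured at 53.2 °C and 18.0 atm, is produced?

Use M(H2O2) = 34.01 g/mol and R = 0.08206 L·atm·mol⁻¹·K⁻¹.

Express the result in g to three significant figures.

1950 g

n(O2) = PV/RT = (18.0 × 42.7) / (0.08206 × 326.35) = 28.70 mol
n(H2O2) = (2/1) × 28.70 = 57.40 mol
m(H2O2) = 57.40 × 34.01 = 1952 g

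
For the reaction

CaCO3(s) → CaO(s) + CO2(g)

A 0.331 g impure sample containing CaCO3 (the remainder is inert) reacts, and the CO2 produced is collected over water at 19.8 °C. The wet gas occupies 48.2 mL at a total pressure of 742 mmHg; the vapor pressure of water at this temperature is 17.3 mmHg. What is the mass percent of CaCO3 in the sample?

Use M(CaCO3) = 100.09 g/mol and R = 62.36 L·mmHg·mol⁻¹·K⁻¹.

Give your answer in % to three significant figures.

P(CO2) = 742 − 17.3 = 724.7 mmHg
n(CO2) = PV/RT = (724.7 × 0.04820) / (62.36 × 292.95) = 0.001912 mol
n(CaCO3) = (1/1) × 0.001912 = 0.001912 mol
m(CaCO3) = 0.001912 × 100.09 = 0.1914 g
%CaCO3 = 0.1914 / 0.331 × 100 = 57.82%

57.8 %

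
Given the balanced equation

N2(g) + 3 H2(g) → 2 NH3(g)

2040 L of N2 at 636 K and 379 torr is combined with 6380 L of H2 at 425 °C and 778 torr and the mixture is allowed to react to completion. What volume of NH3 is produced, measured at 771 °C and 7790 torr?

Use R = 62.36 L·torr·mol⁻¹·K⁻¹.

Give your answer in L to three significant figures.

n(N2) = PV/RT = (379 × 2040) / (62.36 × 636) = 19.49 mol
n(H2) = PV/RT = (778 × 6380) / (62.36 × 698.15) = 114.0 mol
For 19.49 mol N2, stoichiometry requires (3/1) × 19.49 = 58.47 mol H2; 114.0 mol is available, so N2 is limiting.
n(NH3) = (2/1) × 19.49 = 38.98 mol
V(NH3) = nRT/P = 38.98 × 62.36 × 1044.15 / 7790 = 325.8 L

326 L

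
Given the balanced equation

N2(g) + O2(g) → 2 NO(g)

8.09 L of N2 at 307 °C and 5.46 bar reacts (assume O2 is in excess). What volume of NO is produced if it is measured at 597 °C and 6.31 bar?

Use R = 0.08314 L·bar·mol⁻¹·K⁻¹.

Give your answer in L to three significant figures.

n(N2) = PV/RT = (5.46 × 8.09) / (0.08314 × 580.15) = 0.9158 mol
n(NO) = (2/1) × 0.9158 = 1.832 mol
V = nRT/P = 1.832 × 0.08314 × 870.15 / 6.31 = 21.00 L

21.0 L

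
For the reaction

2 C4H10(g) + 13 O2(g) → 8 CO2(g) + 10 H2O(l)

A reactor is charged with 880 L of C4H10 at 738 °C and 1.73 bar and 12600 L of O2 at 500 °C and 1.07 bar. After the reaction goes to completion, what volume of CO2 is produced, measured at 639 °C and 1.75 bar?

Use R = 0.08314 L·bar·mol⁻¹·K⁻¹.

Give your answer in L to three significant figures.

3140 L

n(C4H10) = PV/RT = (1.73 × 880) / (0.08314 × 1011.15) = 18.11 mol
n(O2) = PV/RT = (1.07 × 12600) / (0.08314 × 773.15) = 209.7 mol
For 18.11 mol C4H10, stoichiometry requires (13/2) × 18.11 = 117.7 mol O2; 209.7 mol is available, so C4H10 is limiting.
n(CO2) = (8/2) × 18.11 = 72.44 mol
V(CO2) = nRT/P = 72.44 × 0.08314 × 912.15 / 1.75 = 3139 L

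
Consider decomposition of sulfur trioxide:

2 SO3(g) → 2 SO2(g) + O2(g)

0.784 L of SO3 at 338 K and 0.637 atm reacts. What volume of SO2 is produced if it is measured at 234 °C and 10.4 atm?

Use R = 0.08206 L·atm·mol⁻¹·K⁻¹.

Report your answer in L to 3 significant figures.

0.0721 L

n(SO3) = PV/RT = (0.637 × 0.784) / (0.08206 × 338) = 0.01801 mol
n(SO2) = (2/2) × 0.01801 = 0.01801 mol
V = nRT/P = 0.01801 × 0.08206 × 507.15 / 10.4 = 0.07207 L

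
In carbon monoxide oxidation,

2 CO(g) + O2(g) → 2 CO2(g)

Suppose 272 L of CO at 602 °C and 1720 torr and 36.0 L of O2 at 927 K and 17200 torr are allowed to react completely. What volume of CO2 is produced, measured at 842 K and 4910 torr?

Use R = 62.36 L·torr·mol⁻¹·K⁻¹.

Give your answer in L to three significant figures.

n(CO) = PV/RT = (1720 × 272) / (62.36 × 875.15) = 8.573 mol
n(O2) = PV/RT = (17200 × 36.0) / (62.36 × 927) = 10.71 mol
For 8.573 mol CO, stoichiometry requires (1/2) × 8.573 = 4.287 mol O2; 10.71 mol is available, so CO is limiting.
n(CO2) = (2/2) × 8.573 = 8.573 mol
V(CO2) = nRT/P = 8.573 × 62.36 × 842 / 4910 = 91.68 L

91.7 L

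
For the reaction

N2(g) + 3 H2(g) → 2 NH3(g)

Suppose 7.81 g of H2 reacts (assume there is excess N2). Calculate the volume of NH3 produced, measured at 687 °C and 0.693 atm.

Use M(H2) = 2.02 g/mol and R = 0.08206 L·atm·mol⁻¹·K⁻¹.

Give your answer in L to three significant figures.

n(H2) = 7.810 / 2.02 = 3.866 mol
n(NH3) = (2/3) × 3.866 = 2.577 mol
V = nRT/P = 2.577 × 0.08206 × 960.15 / 0.693 = 293.0 L

293 L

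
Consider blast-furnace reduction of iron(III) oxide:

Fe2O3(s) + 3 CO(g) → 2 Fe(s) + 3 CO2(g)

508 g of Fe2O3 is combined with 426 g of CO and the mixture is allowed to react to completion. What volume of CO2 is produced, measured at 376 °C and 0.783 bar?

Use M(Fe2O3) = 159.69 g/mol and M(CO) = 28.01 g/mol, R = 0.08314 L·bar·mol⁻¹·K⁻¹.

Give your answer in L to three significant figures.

658 L

n(Fe2O3) = 508 / 159.69 = 3.181 mol
n(CO) = 426 / 28.01 = 15.21 mol
For 3.181 mol Fe2O3, stoichiometry requires (3/1) × 3.181 = 9.543 mol CO; 15.21 mol is available, so Fe2O3 is limiting.
n(CO2) = (3/1) × 3.181 = 9.543 mol
V(CO2) = nRT/P = 9.543 × 0.08314 × 649.15 / 0.783 = 657.8 L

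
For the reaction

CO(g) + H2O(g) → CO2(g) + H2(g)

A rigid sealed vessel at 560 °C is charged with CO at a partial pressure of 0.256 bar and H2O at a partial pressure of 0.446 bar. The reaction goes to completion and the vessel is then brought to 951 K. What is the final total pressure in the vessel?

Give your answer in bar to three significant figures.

0.801 bar

With V and T fixed, P_i ∝ n_i, so the mole ratios apply directly to partial pressures at 560 °C.
P(H2O) required for 0.256 bar of CO = (1/1) × 0.256 = 0.2560 bar; available 0.446 bar, so CO is limiting.
P(H2O) remaining = 0.446 − (1/1) × 0.256 = 0.1900 bar
P(gaseous products) = (1+1)/1 × 0.256 = 0.5120 bar
P_total at 560 °C = 0.1900 + 0.5120 = 0.7020 bar
Scaling to 951 K: P = 0.7020 × 951/833.15 = 0.8013 bar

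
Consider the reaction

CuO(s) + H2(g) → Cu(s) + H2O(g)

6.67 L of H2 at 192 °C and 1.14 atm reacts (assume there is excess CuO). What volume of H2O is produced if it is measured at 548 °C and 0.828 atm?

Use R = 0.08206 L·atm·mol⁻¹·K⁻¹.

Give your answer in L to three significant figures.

n(H2) = PV/RT = (1.14 × 6.67) / (0.08206 × 465.15) = 0.1992 mol
n(H2O) = (1/1) × 0.1992 = 0.1992 mol
V = nRT/P = 0.1992 × 0.08206 × 821.15 / 0.828 = 16.21 L

16.2 L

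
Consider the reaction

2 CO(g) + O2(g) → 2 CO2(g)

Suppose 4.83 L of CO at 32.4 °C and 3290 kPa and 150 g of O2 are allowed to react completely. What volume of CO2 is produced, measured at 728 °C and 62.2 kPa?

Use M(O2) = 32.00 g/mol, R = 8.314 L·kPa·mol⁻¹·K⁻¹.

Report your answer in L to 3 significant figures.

837 L

n(CO) = PV/RT = (3290 × 4.83) / (8.314 × 305.55) = 6.255 mol
n(O2) = 150 / 32.00 = 4.688 mol
For 6.255 mol CO, stoichiometry requires (1/2) × 6.255 = 3.127 mol O2; 4.688 mol is available, so CO is limiting.
n(CO2) = (2/2) × 6.255 = 6.255 mol
V(CO2) = nRT/P = 6.255 × 8.314 × 1001.15 / 62.2 = 837.0 L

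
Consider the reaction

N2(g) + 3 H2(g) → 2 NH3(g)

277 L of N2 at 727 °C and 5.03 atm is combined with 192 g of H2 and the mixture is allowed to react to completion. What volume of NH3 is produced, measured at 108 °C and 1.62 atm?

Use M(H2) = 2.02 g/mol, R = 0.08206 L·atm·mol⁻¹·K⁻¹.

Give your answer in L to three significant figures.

n(N2) = PV/RT = (5.03 × 277) / (0.08206 × 1000.15) = 16.98 mol
n(H2) = 192 / 2.02 = 95.05 mol
For 16.98 mol N2, stoichiometry requires (3/1) × 16.98 = 50.94 mol H2; 95.05 mol is available, so N2 is limiting.
n(NH3) = (2/1) × 16.98 = 33.96 mol
V(NH3) = nRT/P = 33.96 × 0.08206 × 381.15 / 1.62 = 655.7 L

656 L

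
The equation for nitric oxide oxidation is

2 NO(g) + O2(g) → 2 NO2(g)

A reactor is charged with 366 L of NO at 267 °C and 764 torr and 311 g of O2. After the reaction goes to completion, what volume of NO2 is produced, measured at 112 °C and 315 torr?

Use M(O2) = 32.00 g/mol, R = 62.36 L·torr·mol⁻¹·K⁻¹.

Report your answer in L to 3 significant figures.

n(NO) = PV/RT = (764 × 366) / (62.36 × 540.15) = 8.301 mol
n(O2) = 311 / 32.00 = 9.719 mol
For 8.301 mol NO, stoichiometry requires (1/2) × 8.301 = 4.151 mol O2; 9.719 mol is available, so NO is limiting.
n(NO2) = (2/2) × 8.301 = 8.301 mol
V(NO2) = nRT/P = 8.301 × 62.36 × 385.15 / 315 = 632.9 L

633 L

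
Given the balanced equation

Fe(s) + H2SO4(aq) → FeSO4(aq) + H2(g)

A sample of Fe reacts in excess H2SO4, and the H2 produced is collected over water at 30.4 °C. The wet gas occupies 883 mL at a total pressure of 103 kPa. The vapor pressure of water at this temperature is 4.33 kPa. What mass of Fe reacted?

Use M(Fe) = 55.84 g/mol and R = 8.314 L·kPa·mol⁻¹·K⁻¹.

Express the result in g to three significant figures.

1.93 g

P(H2) = 103 − 4.33 = 98.67 kPa
n(H2) = PV/RT = (98.67 × 0.8830) / (8.314 × 303.55) = 0.03452 mol
n(Fe) = (1/1) × 0.03452 = 0.03452 mol
m(Fe) = 0.03452 × 55.84 = 1.928 g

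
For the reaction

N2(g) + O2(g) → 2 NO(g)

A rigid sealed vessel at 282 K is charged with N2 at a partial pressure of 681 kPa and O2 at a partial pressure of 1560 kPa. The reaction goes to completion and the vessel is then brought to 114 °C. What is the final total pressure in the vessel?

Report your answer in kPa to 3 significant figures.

3080 kPa

At constant V, partial pressures at 282 K are proportional to moles, so apply stoichiometry directly to pressures.
P(O2) required for 681 kPa of N2 = (1/1) × 681 = 681.0 kPa; available 1560 kPa, so N2 is limiting.
P(O2) remaining = 1560 − (1/1) × 681 = 879.0 kPa
P(gaseous products) = (2)/1 × 681 = 1362 kPa
P_total at 282 K = 879.0 + 1362 = 2241 kPa
Scaling to 114 °C: P = 2241 × 387.15/282 = 3077 kPa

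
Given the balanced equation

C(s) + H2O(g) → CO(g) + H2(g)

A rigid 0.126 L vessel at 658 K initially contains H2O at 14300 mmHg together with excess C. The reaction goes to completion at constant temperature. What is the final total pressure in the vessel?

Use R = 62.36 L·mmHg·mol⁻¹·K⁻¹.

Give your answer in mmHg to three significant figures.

28600 mmHg

Rigid vessel, constant T ⇒ P scales with total gas moles (1 → 2).
P_final = (2/1) × 14300 = 28600 mmHg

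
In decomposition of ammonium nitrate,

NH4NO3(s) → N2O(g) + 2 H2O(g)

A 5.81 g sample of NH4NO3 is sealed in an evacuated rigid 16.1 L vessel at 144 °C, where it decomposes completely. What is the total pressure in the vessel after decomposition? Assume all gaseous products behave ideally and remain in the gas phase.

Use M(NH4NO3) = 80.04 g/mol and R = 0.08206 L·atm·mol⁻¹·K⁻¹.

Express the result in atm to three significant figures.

0.463 atm

n(NH4NO3) = 5.81 / 80.04 = 0.07259 mol
n(gas produced) = (3/1) × 0.07259 = 0.2178 mol
P = nRT/V = 0.2178 × 0.08206 × 417.15 / 16.1 = 0.4631 atm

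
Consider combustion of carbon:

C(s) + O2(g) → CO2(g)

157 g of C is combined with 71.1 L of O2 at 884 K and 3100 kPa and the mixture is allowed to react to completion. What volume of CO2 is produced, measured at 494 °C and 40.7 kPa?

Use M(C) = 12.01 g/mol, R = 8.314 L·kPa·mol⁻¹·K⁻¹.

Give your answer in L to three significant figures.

2050 L

n(C) = 157 / 12.01 = 13.07 mol
n(O2) = PV/RT = (3100 × 71.1) / (8.314 × 884) = 29.99 mol
For 13.07 mol C, stoichiometry requires (1/1) × 13.07 = 13.07 mol O2; 29.99 mol is available, so C is limiting.
n(CO2) = (1/1) × 13.07 = 13.07 mol
V(CO2) = nRT/P = 13.07 × 8.314 × 767.15 / 40.7 = 2048 L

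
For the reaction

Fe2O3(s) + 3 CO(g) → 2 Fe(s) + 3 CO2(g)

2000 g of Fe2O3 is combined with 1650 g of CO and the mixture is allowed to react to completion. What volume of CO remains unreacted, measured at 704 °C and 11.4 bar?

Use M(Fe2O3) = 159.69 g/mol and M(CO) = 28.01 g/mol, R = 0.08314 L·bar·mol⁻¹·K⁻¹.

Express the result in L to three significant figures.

n(Fe2O3) = 2000 / 159.69 = 12.52 mol
n(CO) = 1650 / 28.01 = 58.91 mol
For 12.52 mol Fe2O3, stoichiometry requires (3/1) × 12.52 = 37.56 mol CO; 58.91 mol is available, so Fe2O3 is limiting.
n(CO) consumed = (3/1) × 12.52 = 37.56 mol; remaining = 58.91 − 37.56 = 21.35 mol
V(CO) = nRT/P = 21.35 × 0.08314 × 977.15 / 11.4 = 152.1 L

152 L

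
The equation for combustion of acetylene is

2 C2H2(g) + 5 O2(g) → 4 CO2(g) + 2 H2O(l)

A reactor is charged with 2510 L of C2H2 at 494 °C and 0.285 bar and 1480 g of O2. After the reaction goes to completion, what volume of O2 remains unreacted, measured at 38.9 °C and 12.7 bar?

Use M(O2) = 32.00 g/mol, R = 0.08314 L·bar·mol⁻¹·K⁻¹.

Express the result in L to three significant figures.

n(C2H2) = PV/RT = (0.285 × 2510) / (0.08314 × 767.15) = 11.22 mol
n(O2) = 1480 / 32.00 = 46.25 mol
For 11.22 mol C2H2, stoichiometry requires (5/2) × 11.22 = 28.05 mol O2; 46.25 mol is available, so C2H2 is limiting.
n(O2) consumed = (5/2) × 11.22 = 28.05 mol; remaining = 46.25 − 28.05 = 18.20 mol
V(O2) = nRT/P = 18.20 × 0.08314 × 312.05 / 12.7 = 37.18 L

37.2 L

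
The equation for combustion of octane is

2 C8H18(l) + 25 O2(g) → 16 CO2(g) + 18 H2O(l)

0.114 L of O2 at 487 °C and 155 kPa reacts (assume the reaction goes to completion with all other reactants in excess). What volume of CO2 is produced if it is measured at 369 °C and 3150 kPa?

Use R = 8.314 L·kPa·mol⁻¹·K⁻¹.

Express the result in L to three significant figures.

n(O2) = PV/RT = (155 × 0.114) / (8.314 × 760.15) = 0.002796 mol
n(CO2) = (16/25) × 0.002796 = 0.001789 mol
V = nRT/P = 0.001789 × 8.314 × 642.15 / 3150 = 0.003032 L

0.00303 L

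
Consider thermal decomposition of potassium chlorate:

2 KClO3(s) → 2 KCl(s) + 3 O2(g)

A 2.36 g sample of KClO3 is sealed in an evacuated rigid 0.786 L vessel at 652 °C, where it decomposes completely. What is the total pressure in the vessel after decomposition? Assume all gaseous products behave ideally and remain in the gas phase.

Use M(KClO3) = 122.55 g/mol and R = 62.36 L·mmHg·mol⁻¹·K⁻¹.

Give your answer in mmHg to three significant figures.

n(KClO3) = 2.36 / 122.55 = 0.01926 mol
n(gas produced) = (3/2) × 0.01926 = 0.02889 mol
P = nRT/V = 0.02889 × 62.36 × 925.15 / 0.786 = 2121 mmHg

2120 mmHg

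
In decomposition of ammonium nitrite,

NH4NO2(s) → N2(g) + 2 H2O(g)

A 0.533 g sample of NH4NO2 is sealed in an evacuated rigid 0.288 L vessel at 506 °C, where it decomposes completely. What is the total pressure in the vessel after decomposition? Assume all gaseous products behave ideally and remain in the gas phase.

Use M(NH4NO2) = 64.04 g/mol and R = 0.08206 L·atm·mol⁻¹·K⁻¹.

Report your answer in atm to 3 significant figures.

n(NH4NO2) = 0.533 / 64.04 = 0.008323 mol
n(gas produced) = (3/1) × 0.008323 = 0.02497 mol
P = nRT/V = 0.02497 × 0.08206 × 779.15 / 0.288 = 5.543 atm

5.54 atm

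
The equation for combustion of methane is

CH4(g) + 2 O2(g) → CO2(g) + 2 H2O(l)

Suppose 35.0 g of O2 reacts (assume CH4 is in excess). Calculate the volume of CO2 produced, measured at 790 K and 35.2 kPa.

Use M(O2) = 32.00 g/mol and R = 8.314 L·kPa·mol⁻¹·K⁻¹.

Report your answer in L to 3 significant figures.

n(O2) = 35.00 / 32.00 = 1.094 mol
n(CO2) = (1/2) × 1.094 = 0.5470 mol
V = nRT/P = 0.5470 × 8.314 × 790 / 35.2 = 102.1 L

102 L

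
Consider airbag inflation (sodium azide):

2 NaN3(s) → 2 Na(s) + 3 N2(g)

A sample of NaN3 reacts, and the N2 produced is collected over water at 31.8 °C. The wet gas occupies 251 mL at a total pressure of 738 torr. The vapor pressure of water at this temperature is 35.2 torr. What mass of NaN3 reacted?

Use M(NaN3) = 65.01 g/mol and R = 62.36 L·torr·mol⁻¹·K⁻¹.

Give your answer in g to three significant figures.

P(N2) = 738 − 35.2 = 702.8 torr
n(N2) = PV/RT = (702.8 × 0.2510) / (62.36 × 304.95) = 0.009276 mol
n(NaN3) = (2/3) × 0.009276 = 0.006184 mol
m(NaN3) = 0.006184 × 65.01 = 0.4020 g

0.402 g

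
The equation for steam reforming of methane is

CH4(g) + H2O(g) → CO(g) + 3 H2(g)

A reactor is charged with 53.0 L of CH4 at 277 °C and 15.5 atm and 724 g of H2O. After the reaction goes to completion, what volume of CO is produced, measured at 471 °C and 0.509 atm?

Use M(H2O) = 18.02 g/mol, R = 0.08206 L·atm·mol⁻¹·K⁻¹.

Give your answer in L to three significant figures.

n(CH4) = PV/RT = (15.5 × 53.0) / (0.08206 × 550.15) = 18.20 mol
n(H2O) = 724 / 18.02 = 40.18 mol
For 18.20 mol CH4, stoichiometry requires (1/1) × 18.20 = 18.20 mol H2O; 40.18 mol is available, so CH4 is limiting.
n(CO) = (1/1) × 18.20 = 18.20 mol
V(CO) = nRT/P = 18.20 × 0.08206 × 744.15 / 0.509 = 2183 L

2180 L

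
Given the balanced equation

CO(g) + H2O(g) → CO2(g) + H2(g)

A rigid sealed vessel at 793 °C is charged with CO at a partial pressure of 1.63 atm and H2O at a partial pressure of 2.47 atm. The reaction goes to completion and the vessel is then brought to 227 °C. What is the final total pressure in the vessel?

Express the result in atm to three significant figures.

Because the vessel is rigid and T is held at 793 °C, work the stoichiometry in partial pressures (P_i = n_iRT/V).
P(H2O) required for 1.63 atm of CO = (1/1) × 1.63 = 1.630 atm; available 2.47 atm, so CO is limiting.
P(H2O) remaining = 2.47 − (1/1) × 1.63 = 0.8400 atm
P(gaseous products) = (1+1)/1 × 1.63 = 3.260 atm
P_total at 793 °C = 0.8400 + 3.260 = 4.100 atm
Scaling to 227 °C: P = 4.100 × 500.15/1066.15 = 1.923 atm

1.92 atm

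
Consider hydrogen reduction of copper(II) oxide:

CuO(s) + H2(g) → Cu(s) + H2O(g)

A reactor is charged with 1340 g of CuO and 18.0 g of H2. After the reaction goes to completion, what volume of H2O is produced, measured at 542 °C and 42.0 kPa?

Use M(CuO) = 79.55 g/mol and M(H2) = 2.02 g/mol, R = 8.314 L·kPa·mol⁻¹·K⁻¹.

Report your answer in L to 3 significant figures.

n(CuO) = 1340 / 79.55 = 16.84 mol
n(H2) = 18.0 / 2.02 = 8.911 mol
For 16.84 mol CuO, stoichiometry requires (1/1) × 16.84 = 16.84 mol H2; 8.911 mol is available, so H2 is limiting.
n(H2O) = (1/1) × 8.911 = 8.911 mol
V(H2O) = nRT/P = 8.911 × 8.314 × 815.15 / 42.0 = 1438 L

1440 L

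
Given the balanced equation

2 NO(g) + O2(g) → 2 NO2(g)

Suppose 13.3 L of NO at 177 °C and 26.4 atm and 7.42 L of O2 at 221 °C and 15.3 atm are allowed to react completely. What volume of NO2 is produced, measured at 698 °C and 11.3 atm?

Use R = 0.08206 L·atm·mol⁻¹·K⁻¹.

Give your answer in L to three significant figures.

39.5 L

n(NO) = PV/RT = (26.4 × 13.3) / (0.08206 × 450.15) = 9.505 mol
n(O2) = PV/RT = (15.3 × 7.42) / (0.08206 × 494.15) = 2.800 mol
For 9.505 mol NO, stoichiometry requires (1/2) × 9.505 = 4.753 mol O2; 2.800 mol is available, so O2 is limiting.
n(NO2) = (2/1) × 2.800 = 5.600 mol
V(NO2) = nRT/P = 5.600 × 0.08206 × 971.15 / 11.3 = 39.49 L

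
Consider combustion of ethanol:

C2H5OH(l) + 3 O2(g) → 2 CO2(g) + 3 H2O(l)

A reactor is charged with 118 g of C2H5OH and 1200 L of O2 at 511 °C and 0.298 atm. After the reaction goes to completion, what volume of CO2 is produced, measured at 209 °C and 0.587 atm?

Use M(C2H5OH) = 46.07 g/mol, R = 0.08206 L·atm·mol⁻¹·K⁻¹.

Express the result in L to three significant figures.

250 L

n(C2H5OH) = 118 / 46.07 = 2.561 mol
n(O2) = PV/RT = (0.298 × 1200) / (0.08206 × 784.15) = 5.557 mol
For 2.561 mol C2H5OH, stoichiometry requires (3/1) × 2.561 = 7.683 mol O2; 5.557 mol is available, so O2 is limiting.
n(CO2) = (2/3) × 5.557 = 3.705 mol
V(CO2) = nRT/P = 3.705 × 0.08206 × 482.15 / 0.587 = 249.7 L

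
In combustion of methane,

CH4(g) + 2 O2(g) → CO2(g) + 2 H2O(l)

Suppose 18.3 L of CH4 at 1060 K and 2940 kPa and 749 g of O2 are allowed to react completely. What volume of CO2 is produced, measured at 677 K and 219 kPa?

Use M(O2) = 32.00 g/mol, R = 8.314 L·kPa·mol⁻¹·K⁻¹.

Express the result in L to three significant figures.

n(CH4) = PV/RT = (2940 × 18.3) / (8.314 × 1060) = 6.105 mol
n(O2) = 749 / 32.00 = 23.41 mol
For 6.105 mol CH4, stoichiometry requires (2/1) × 6.105 = 12.21 mol O2; 23.41 mol is available, so CH4 is limiting.
n(CO2) = (1/1) × 6.105 = 6.105 mol
V(CO2) = nRT/P = 6.105 × 8.314 × 677 / 219 = 156.9 L

157 L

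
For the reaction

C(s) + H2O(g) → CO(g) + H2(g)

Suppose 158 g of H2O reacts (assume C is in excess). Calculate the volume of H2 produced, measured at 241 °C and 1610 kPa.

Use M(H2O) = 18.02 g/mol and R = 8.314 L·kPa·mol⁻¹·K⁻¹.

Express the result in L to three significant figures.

23.3 L

n(H2O) = 158.0 / 18.02 = 8.768 mol
n(H2) = (1/1) × 8.768 = 8.768 mol
V = nRT/P = 8.768 × 8.314 × 514.15 / 1610 = 23.28 L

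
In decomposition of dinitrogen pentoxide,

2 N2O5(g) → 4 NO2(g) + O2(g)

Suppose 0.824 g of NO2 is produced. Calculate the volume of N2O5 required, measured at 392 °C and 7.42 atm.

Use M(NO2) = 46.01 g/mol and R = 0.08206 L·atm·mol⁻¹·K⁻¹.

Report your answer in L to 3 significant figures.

0.0659 L

n(NO2) = 0.8240 / 46.01 = 0.01791 mol
n(N2O5) = (2/4) × 0.01791 = 0.008955 mol
V = nRT/P = 0.008955 × 0.08206 × 665.15 / 7.42 = 0.06587 L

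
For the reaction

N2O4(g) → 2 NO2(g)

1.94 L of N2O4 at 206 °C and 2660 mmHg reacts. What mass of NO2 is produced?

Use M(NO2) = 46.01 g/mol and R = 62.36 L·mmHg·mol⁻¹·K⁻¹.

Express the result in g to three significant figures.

15.9 g

n(N2O4) = PV/RT = (2660 × 1.94) / (62.36 × 479.15) = 0.1727 mol
n(NO2) = (2/1) × 0.1727 = 0.3454 mol
m(NO2) = 0.3454 × 46.01 = 15.89 g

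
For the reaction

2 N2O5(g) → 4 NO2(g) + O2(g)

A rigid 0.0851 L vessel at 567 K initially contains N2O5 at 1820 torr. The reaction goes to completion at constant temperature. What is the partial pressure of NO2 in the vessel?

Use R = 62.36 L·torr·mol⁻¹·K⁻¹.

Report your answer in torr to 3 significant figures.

n(N2O5)₀ = PV/RT = (1820 × 0.0851) / (62.36 × 567) = 0.004380 mol
n(NO2) = (4/2) × 0.004380 = 0.008760 mol
P(NO2) = nRT/V = 0.008760 × 62.36 × 567 / 0.0851 = 3640 torr

3640 torr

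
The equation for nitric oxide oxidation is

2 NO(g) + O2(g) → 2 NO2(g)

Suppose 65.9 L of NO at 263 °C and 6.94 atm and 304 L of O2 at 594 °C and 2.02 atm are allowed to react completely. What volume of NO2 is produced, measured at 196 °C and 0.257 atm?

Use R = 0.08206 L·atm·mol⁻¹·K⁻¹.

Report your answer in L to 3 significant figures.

1560 L

n(NO) = PV/RT = (6.94 × 65.9) / (0.08206 × 536.15) = 10.40 mol
n(O2) = PV/RT = (2.02 × 304) / (0.08206 × 867.15) = 8.630 mol
For 10.40 mol NO, stoichiometry requires (1/2) × 10.40 = 5.200 mol O2; 8.630 mol is available, so NO is limiting.
n(NO2) = (2/2) × 10.40 = 10.40 mol
V(NO2) = nRT/P = 10.40 × 0.08206 × 469.15 / 0.257 = 1558 L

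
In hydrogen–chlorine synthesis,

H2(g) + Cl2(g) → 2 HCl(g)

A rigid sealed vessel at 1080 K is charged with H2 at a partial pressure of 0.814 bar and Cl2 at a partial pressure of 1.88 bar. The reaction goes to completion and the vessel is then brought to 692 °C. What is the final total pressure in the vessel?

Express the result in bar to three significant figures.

2.41 bar

At constant V, partial pressures at 1080 K are proportional to moles, so apply stoichiometry directly to pressures.
P(Cl2) required for 0.814 bar of H2 = (1/1) × 0.814 = 0.8140 bar; available 1.88 bar, so H2 is limiting.
P(Cl2) remaining = 1.88 − (1/1) × 0.814 = 1.066 bar
P(gaseous products) = (2)/1 × 0.814 = 1.628 bar
P_total at 1080 K = 1.066 + 1.628 = 2.694 bar
Scaling to 692 °C: P = 2.694 × 965.15/1080 = 2.408 bar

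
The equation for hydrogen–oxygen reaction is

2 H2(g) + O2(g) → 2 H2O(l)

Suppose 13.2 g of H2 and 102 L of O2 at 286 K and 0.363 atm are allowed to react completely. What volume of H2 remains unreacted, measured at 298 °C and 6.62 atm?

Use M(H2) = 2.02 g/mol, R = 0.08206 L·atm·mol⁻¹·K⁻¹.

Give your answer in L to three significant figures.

n(H2) = 13.2 / 2.02 = 6.535 mol
n(O2) = PV/RT = (0.363 × 102) / (0.08206 × 286) = 1.578 mol
For 6.535 mol H2, stoichiometry requires (1/2) × 6.535 = 3.268 mol O2; 1.578 mol is available, so O2 is limiting.
n(H2) consumed = (2/1) × 1.578 = 3.156 mol; remaining = 6.535 − 3.156 = 3.379 mol
V(H2) = nRT/P = 3.379 × 0.08206 × 571.15 / 6.62 = 23.92 L

23.9 L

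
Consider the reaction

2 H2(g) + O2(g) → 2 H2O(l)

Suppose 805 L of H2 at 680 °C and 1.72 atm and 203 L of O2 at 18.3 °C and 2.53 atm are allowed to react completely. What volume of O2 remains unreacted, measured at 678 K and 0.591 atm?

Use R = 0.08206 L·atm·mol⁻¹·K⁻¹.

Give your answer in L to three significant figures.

n(H2) = PV/RT = (1.72 × 805) / (0.08206 × 953.15) = 17.70 mol
n(O2) = PV/RT = (2.53 × 203) / (0.08206 × 291.45) = 21.47 mol
For 17.70 mol H2, stoichiometry requires (1/2) × 17.70 = 8.850 mol O2; 21.47 mol is available, so H2 is limiting.
n(O2) consumed = (1/2) × 17.70 = 8.850 mol; remaining = 21.47 − 8.850 = 12.62 mol
V(O2) = nRT/P = 12.62 × 0.08206 × 678 / 0.591 = 1188 L

1190 L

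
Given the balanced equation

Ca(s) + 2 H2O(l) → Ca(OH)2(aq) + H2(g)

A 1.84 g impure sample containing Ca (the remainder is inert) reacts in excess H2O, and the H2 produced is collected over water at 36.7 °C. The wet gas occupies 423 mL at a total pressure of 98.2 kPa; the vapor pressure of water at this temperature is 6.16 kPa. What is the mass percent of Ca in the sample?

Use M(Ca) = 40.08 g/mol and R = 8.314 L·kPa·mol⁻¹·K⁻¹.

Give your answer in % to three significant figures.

32.9 %

P(H2) = 98.2 − 6.16 = 92.04 kPa
n(H2) = PV/RT = (92.04 × 0.4230) / (8.314 × 309.85) = 0.01511 mol
n(Ca) = (1/1) × 0.01511 = 0.01511 mol
m(Ca) = 0.01511 × 40.08 = 0.6056 g
%Ca = 0.6056 / 1.84 × 100 = 32.91%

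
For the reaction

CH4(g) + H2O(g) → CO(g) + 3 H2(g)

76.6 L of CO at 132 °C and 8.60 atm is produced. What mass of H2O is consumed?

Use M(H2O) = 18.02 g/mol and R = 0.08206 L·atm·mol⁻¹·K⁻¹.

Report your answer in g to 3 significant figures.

357 g

n(CO) = PV/RT = (8.60 × 76.6) / (0.08206 × 405.15) = 19.81 mol
n(H2O) = (1/1) × 19.81 = 19.81 mol
m(H2O) = 19.81 × 18.02 = 357.0 g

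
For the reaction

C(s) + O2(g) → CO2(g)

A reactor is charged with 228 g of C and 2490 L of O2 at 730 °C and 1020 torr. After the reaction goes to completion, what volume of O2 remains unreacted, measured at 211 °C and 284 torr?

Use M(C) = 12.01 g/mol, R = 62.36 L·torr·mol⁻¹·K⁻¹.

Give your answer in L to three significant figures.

2300 L

n(C) = 228 / 12.01 = 18.98 mol
n(O2) = PV/RT = (1020 × 2490) / (62.36 × 1003.15) = 40.60 mol
For 18.98 mol C, stoichiometry requires (1/1) × 18.98 = 18.98 mol O2; 40.60 mol is available, so C is limiting.
n(O2) consumed = (1/1) × 18.98 = 18.98 mol; remaining = 40.60 − 18.98 = 21.62 mol
V(O2) = nRT/P = 21.62 × 62.36 × 484.15 / 284 = 2298 L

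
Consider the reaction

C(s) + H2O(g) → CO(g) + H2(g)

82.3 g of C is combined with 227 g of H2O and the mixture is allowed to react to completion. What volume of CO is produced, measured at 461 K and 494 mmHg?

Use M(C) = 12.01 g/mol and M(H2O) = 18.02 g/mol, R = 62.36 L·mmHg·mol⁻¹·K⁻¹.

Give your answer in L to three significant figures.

399 L

n(C) = 82.3 / 12.01 = 6.853 mol
n(H2O) = 227 / 18.02 = 12.60 mol
For 6.853 mol C, stoichiometry requires (1/1) × 6.853 = 6.853 mol H2O; 12.60 mol is available, so C is limiting.
n(CO) = (1/1) × 6.853 = 6.853 mol
V(CO) = nRT/P = 6.853 × 62.36 × 461 / 494 = 398.8 L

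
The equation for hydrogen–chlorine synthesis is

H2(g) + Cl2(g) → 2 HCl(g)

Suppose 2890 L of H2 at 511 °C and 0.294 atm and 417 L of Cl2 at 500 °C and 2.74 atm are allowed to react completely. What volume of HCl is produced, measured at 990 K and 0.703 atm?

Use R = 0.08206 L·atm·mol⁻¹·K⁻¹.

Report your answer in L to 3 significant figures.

n(H2) = PV/RT = (0.294 × 2890) / (0.08206 × 784.15) = 13.20 mol
n(Cl2) = PV/RT = (2.74 × 417) / (0.08206 × 773.15) = 18.01 mol
For 13.20 mol H2, stoichiometry requires (1/1) × 13.20 = 13.20 mol Cl2; 18.01 mol is available, so H2 is limiting.
n(HCl) = (2/1) × 13.20 = 26.40 mol
V(HCl) = nRT/P = 26.40 × 0.08206 × 990 / 0.703 = 3051 L

3050 L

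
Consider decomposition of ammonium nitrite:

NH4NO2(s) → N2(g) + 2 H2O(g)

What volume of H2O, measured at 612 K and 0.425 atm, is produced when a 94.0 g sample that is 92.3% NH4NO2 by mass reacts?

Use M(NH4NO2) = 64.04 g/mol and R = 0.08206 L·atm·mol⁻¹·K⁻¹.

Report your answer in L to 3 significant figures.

mass of NH4NO2 = 94.0 × 92.3/100 = 86.76 g
n(NH4NO2) = 86.76 / 64.04 = 1.355 mol
n(H2O) = (2/1) × 1.355 = 2.710 mol
V = nRT/P = 2.710 × 0.08206 × 612 / 0.425 = 320.2 L

320 L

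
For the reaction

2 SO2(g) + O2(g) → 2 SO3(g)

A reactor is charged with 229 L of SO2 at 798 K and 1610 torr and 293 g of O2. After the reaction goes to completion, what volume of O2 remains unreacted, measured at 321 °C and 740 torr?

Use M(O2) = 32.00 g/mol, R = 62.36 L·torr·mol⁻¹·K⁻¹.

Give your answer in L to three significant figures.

n(SO2) = PV/RT = (1610 × 229) / (62.36 × 798) = 7.409 mol
n(O2) = 293 / 32.00 = 9.156 mol
For 7.409 mol SO2, stoichiometry requires (1/2) × 7.409 = 3.704 mol O2; 9.156 mol is available, so SO2 is limiting.
n(O2) consumed = (1/2) × 7.409 = 3.704 mol; remaining = 9.156 − 3.704 = 5.452 mol
V(O2) = nRT/P = 5.452 × 62.36 × 594.15 / 740 = 273.0 L

273 L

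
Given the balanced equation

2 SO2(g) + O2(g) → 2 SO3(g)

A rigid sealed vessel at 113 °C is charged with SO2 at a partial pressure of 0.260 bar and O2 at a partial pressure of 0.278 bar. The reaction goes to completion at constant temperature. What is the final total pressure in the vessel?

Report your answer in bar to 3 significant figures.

0.408 bar

At constant V, partial pressures at 113 °C are proportional to moles, so apply stoichiometry directly to pressures.
P(O2) required for 0.260 bar of SO2 = (1/2) × 0.260 = 0.1300 bar; available 0.278 bar, so SO2 is limiting.
P(O2) remaining = 0.278 − (1/2) × 0.260 = 0.1480 bar
P(gaseous products) = (2)/2 × 0.260 = 0.2600 bar
P_total at 113 °C = 0.1480 + 0.2600 = 0.4080 bar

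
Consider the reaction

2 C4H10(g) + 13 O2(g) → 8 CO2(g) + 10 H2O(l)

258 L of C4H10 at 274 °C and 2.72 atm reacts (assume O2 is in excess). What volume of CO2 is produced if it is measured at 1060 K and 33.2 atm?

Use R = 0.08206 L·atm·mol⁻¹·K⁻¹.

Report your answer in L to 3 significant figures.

n(C4H10) = PV/RT = (2.72 × 258) / (0.08206 × 547.15) = 15.63 mol
n(CO2) = (8/2) × 15.63 = 62.52 mol
V = nRT/P = 62.52 × 0.08206 × 1060 / 33.2 = 163.8 L

164 L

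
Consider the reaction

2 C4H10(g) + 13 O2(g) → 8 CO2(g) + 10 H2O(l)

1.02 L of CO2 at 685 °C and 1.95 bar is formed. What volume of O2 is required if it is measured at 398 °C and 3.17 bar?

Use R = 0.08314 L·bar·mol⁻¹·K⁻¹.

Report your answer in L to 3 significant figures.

0.714 L

n(CO2) = PV/RT = (1.95 × 1.02) / (0.08314 × 958.15) = 0.02497 mol
n(O2) = (13/8) × 0.02497 = 0.04058 mol
V = nRT/P = 0.04058 × 0.08314 × 671.15 / 3.17 = 0.7143 L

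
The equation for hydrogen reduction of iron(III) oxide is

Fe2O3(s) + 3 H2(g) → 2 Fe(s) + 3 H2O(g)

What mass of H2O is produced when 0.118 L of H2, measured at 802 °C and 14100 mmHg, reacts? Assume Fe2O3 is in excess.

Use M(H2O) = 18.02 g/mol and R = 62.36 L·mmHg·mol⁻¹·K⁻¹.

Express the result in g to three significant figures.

n(H2) = PV/RT = (14100 × 0.118) / (62.36 × 1075.15) = 0.02482 mol
n(H2O) = (3/3) × 0.02482 = 0.02482 mol
m(H2O) = 0.02482 × 18.02 = 0.4473 g

0.447 g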